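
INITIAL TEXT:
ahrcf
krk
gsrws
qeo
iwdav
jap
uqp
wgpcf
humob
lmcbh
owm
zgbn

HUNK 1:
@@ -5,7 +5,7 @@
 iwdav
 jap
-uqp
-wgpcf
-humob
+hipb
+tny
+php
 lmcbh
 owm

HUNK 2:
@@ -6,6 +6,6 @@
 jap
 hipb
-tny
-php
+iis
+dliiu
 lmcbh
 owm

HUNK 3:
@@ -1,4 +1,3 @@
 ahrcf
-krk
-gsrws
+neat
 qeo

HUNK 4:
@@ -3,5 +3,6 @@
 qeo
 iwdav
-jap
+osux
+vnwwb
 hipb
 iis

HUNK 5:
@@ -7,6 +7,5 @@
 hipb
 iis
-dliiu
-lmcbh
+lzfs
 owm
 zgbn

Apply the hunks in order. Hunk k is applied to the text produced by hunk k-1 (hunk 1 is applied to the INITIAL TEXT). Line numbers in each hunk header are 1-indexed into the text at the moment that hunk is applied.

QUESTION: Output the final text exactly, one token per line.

Hunk 1: at line 5 remove [uqp,wgpcf,humob] add [hipb,tny,php] -> 12 lines: ahrcf krk gsrws qeo iwdav jap hipb tny php lmcbh owm zgbn
Hunk 2: at line 6 remove [tny,php] add [iis,dliiu] -> 12 lines: ahrcf krk gsrws qeo iwdav jap hipb iis dliiu lmcbh owm zgbn
Hunk 3: at line 1 remove [krk,gsrws] add [neat] -> 11 lines: ahrcf neat qeo iwdav jap hipb iis dliiu lmcbh owm zgbn
Hunk 4: at line 3 remove [jap] add [osux,vnwwb] -> 12 lines: ahrcf neat qeo iwdav osux vnwwb hipb iis dliiu lmcbh owm zgbn
Hunk 5: at line 7 remove [dliiu,lmcbh] add [lzfs] -> 11 lines: ahrcf neat qeo iwdav osux vnwwb hipb iis lzfs owm zgbn

Answer: ahrcf
neat
qeo
iwdav
osux
vnwwb
hipb
iis
lzfs
owm
zgbn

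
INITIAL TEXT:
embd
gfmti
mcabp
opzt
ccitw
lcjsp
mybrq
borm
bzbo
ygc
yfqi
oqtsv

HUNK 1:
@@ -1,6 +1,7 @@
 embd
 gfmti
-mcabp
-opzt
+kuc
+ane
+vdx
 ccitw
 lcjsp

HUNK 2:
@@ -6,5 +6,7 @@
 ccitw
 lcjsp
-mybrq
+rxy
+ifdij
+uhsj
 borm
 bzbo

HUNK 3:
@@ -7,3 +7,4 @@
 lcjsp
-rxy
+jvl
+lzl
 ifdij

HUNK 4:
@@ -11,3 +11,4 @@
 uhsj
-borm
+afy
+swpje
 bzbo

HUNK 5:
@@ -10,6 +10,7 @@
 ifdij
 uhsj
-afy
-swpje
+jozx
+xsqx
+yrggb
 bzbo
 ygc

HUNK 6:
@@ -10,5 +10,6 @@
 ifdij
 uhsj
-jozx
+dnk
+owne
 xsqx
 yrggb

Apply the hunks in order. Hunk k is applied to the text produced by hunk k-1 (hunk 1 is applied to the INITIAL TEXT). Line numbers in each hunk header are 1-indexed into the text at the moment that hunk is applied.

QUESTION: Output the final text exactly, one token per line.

Answer: embd
gfmti
kuc
ane
vdx
ccitw
lcjsp
jvl
lzl
ifdij
uhsj
dnk
owne
xsqx
yrggb
bzbo
ygc
yfqi
oqtsv

Derivation:
Hunk 1: at line 1 remove [mcabp,opzt] add [kuc,ane,vdx] -> 13 lines: embd gfmti kuc ane vdx ccitw lcjsp mybrq borm bzbo ygc yfqi oqtsv
Hunk 2: at line 6 remove [mybrq] add [rxy,ifdij,uhsj] -> 15 lines: embd gfmti kuc ane vdx ccitw lcjsp rxy ifdij uhsj borm bzbo ygc yfqi oqtsv
Hunk 3: at line 7 remove [rxy] add [jvl,lzl] -> 16 lines: embd gfmti kuc ane vdx ccitw lcjsp jvl lzl ifdij uhsj borm bzbo ygc yfqi oqtsv
Hunk 4: at line 11 remove [borm] add [afy,swpje] -> 17 lines: embd gfmti kuc ane vdx ccitw lcjsp jvl lzl ifdij uhsj afy swpje bzbo ygc yfqi oqtsv
Hunk 5: at line 10 remove [afy,swpje] add [jozx,xsqx,yrggb] -> 18 lines: embd gfmti kuc ane vdx ccitw lcjsp jvl lzl ifdij uhsj jozx xsqx yrggb bzbo ygc yfqi oqtsv
Hunk 6: at line 10 remove [jozx] add [dnk,owne] -> 19 lines: embd gfmti kuc ane vdx ccitw lcjsp jvl lzl ifdij uhsj dnk owne xsqx yrggb bzbo ygc yfqi oqtsv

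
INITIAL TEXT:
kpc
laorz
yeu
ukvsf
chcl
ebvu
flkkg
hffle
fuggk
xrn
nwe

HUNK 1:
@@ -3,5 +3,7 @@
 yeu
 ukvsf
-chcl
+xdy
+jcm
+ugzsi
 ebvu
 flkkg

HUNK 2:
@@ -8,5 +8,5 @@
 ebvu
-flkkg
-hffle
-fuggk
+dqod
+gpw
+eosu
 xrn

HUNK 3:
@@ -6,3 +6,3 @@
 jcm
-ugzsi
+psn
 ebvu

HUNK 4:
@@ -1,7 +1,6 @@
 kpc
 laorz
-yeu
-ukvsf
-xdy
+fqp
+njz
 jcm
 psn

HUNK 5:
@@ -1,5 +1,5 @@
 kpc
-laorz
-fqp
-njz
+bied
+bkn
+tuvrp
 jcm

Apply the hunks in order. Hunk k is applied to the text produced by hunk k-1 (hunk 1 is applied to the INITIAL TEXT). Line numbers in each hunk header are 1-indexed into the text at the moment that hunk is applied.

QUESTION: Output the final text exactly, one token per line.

Hunk 1: at line 3 remove [chcl] add [xdy,jcm,ugzsi] -> 13 lines: kpc laorz yeu ukvsf xdy jcm ugzsi ebvu flkkg hffle fuggk xrn nwe
Hunk 2: at line 8 remove [flkkg,hffle,fuggk] add [dqod,gpw,eosu] -> 13 lines: kpc laorz yeu ukvsf xdy jcm ugzsi ebvu dqod gpw eosu xrn nwe
Hunk 3: at line 6 remove [ugzsi] add [psn] -> 13 lines: kpc laorz yeu ukvsf xdy jcm psn ebvu dqod gpw eosu xrn nwe
Hunk 4: at line 1 remove [yeu,ukvsf,xdy] add [fqp,njz] -> 12 lines: kpc laorz fqp njz jcm psn ebvu dqod gpw eosu xrn nwe
Hunk 5: at line 1 remove [laorz,fqp,njz] add [bied,bkn,tuvrp] -> 12 lines: kpc bied bkn tuvrp jcm psn ebvu dqod gpw eosu xrn nwe

Answer: kpc
bied
bkn
tuvrp
jcm
psn
ebvu
dqod
gpw
eosu
xrn
nwe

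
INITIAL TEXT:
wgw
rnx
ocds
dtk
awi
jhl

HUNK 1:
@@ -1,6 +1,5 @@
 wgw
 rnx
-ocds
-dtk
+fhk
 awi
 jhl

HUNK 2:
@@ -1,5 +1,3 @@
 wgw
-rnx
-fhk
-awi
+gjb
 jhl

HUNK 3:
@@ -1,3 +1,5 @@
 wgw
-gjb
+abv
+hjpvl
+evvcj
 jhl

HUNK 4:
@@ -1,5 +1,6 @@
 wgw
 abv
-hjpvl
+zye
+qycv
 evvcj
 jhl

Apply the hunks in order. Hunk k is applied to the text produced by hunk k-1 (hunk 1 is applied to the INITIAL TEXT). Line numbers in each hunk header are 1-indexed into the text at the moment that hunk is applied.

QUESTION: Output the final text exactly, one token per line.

Answer: wgw
abv
zye
qycv
evvcj
jhl

Derivation:
Hunk 1: at line 1 remove [ocds,dtk] add [fhk] -> 5 lines: wgw rnx fhk awi jhl
Hunk 2: at line 1 remove [rnx,fhk,awi] add [gjb] -> 3 lines: wgw gjb jhl
Hunk 3: at line 1 remove [gjb] add [abv,hjpvl,evvcj] -> 5 lines: wgw abv hjpvl evvcj jhl
Hunk 4: at line 1 remove [hjpvl] add [zye,qycv] -> 6 lines: wgw abv zye qycv evvcj jhl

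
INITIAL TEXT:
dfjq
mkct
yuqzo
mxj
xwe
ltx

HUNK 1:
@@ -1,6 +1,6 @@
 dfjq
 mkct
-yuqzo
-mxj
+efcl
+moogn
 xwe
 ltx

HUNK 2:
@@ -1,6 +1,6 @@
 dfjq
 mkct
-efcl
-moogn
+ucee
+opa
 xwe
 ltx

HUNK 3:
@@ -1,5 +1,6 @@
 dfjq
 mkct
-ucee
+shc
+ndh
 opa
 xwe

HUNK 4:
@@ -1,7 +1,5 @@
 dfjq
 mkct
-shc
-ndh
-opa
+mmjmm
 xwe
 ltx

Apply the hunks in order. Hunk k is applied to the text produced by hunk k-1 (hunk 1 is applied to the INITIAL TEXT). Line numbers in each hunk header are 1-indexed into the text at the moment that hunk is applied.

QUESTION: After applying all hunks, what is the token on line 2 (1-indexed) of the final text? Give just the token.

Hunk 1: at line 1 remove [yuqzo,mxj] add [efcl,moogn] -> 6 lines: dfjq mkct efcl moogn xwe ltx
Hunk 2: at line 1 remove [efcl,moogn] add [ucee,opa] -> 6 lines: dfjq mkct ucee opa xwe ltx
Hunk 3: at line 1 remove [ucee] add [shc,ndh] -> 7 lines: dfjq mkct shc ndh opa xwe ltx
Hunk 4: at line 1 remove [shc,ndh,opa] add [mmjmm] -> 5 lines: dfjq mkct mmjmm xwe ltx
Final line 2: mkct

Answer: mkct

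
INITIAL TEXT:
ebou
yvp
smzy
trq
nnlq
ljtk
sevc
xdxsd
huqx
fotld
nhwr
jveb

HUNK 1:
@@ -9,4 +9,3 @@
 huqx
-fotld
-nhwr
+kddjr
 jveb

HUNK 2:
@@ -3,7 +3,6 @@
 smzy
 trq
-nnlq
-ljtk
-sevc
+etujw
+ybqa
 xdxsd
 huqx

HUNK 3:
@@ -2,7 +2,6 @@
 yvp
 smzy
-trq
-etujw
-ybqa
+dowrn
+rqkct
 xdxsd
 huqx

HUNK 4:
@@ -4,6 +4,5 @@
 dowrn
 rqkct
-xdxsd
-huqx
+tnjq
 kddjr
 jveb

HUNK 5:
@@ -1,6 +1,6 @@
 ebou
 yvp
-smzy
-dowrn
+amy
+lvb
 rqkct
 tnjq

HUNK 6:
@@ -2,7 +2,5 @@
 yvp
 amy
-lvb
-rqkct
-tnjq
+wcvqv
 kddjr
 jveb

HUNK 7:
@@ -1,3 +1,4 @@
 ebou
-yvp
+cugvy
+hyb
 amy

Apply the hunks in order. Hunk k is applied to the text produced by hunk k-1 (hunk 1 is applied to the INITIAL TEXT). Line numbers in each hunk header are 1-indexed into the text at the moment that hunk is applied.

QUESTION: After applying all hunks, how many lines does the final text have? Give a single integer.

Answer: 7

Derivation:
Hunk 1: at line 9 remove [fotld,nhwr] add [kddjr] -> 11 lines: ebou yvp smzy trq nnlq ljtk sevc xdxsd huqx kddjr jveb
Hunk 2: at line 3 remove [nnlq,ljtk,sevc] add [etujw,ybqa] -> 10 lines: ebou yvp smzy trq etujw ybqa xdxsd huqx kddjr jveb
Hunk 3: at line 2 remove [trq,etujw,ybqa] add [dowrn,rqkct] -> 9 lines: ebou yvp smzy dowrn rqkct xdxsd huqx kddjr jveb
Hunk 4: at line 4 remove [xdxsd,huqx] add [tnjq] -> 8 lines: ebou yvp smzy dowrn rqkct tnjq kddjr jveb
Hunk 5: at line 1 remove [smzy,dowrn] add [amy,lvb] -> 8 lines: ebou yvp amy lvb rqkct tnjq kddjr jveb
Hunk 6: at line 2 remove [lvb,rqkct,tnjq] add [wcvqv] -> 6 lines: ebou yvp amy wcvqv kddjr jveb
Hunk 7: at line 1 remove [yvp] add [cugvy,hyb] -> 7 lines: ebou cugvy hyb amy wcvqv kddjr jveb
Final line count: 7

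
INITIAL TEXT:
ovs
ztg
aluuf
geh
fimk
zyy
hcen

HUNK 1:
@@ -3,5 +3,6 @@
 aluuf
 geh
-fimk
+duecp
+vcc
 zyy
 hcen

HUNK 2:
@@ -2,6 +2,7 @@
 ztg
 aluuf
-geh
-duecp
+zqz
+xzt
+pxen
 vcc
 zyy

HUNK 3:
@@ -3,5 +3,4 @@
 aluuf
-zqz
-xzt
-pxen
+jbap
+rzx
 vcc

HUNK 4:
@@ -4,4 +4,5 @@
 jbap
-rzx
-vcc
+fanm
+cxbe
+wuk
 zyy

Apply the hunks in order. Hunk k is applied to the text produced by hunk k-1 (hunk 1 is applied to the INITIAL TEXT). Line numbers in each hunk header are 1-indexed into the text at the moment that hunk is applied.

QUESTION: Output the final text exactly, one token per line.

Answer: ovs
ztg
aluuf
jbap
fanm
cxbe
wuk
zyy
hcen

Derivation:
Hunk 1: at line 3 remove [fimk] add [duecp,vcc] -> 8 lines: ovs ztg aluuf geh duecp vcc zyy hcen
Hunk 2: at line 2 remove [geh,duecp] add [zqz,xzt,pxen] -> 9 lines: ovs ztg aluuf zqz xzt pxen vcc zyy hcen
Hunk 3: at line 3 remove [zqz,xzt,pxen] add [jbap,rzx] -> 8 lines: ovs ztg aluuf jbap rzx vcc zyy hcen
Hunk 4: at line 4 remove [rzx,vcc] add [fanm,cxbe,wuk] -> 9 lines: ovs ztg aluuf jbap fanm cxbe wuk zyy hcen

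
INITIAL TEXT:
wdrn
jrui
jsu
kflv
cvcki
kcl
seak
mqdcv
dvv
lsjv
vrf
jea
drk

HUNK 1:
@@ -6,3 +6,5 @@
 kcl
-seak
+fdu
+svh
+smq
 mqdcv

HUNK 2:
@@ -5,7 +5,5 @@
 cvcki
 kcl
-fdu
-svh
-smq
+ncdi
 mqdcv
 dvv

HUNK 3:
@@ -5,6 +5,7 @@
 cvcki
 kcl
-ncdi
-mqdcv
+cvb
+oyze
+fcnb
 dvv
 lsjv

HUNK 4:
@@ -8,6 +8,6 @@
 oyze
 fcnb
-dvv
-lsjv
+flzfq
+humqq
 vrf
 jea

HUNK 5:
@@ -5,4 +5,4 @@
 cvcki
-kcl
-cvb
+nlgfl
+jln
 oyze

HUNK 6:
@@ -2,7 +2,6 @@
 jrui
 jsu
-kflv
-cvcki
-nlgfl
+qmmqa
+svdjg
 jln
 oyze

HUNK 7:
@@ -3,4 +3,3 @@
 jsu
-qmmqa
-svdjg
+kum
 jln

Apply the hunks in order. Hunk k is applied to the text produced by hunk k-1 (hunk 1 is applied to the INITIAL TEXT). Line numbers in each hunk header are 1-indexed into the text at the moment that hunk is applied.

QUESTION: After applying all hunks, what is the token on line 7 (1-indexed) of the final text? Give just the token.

Answer: fcnb

Derivation:
Hunk 1: at line 6 remove [seak] add [fdu,svh,smq] -> 15 lines: wdrn jrui jsu kflv cvcki kcl fdu svh smq mqdcv dvv lsjv vrf jea drk
Hunk 2: at line 5 remove [fdu,svh,smq] add [ncdi] -> 13 lines: wdrn jrui jsu kflv cvcki kcl ncdi mqdcv dvv lsjv vrf jea drk
Hunk 3: at line 5 remove [ncdi,mqdcv] add [cvb,oyze,fcnb] -> 14 lines: wdrn jrui jsu kflv cvcki kcl cvb oyze fcnb dvv lsjv vrf jea drk
Hunk 4: at line 8 remove [dvv,lsjv] add [flzfq,humqq] -> 14 lines: wdrn jrui jsu kflv cvcki kcl cvb oyze fcnb flzfq humqq vrf jea drk
Hunk 5: at line 5 remove [kcl,cvb] add [nlgfl,jln] -> 14 lines: wdrn jrui jsu kflv cvcki nlgfl jln oyze fcnb flzfq humqq vrf jea drk
Hunk 6: at line 2 remove [kflv,cvcki,nlgfl] add [qmmqa,svdjg] -> 13 lines: wdrn jrui jsu qmmqa svdjg jln oyze fcnb flzfq humqq vrf jea drk
Hunk 7: at line 3 remove [qmmqa,svdjg] add [kum] -> 12 lines: wdrn jrui jsu kum jln oyze fcnb flzfq humqq vrf jea drk
Final line 7: fcnb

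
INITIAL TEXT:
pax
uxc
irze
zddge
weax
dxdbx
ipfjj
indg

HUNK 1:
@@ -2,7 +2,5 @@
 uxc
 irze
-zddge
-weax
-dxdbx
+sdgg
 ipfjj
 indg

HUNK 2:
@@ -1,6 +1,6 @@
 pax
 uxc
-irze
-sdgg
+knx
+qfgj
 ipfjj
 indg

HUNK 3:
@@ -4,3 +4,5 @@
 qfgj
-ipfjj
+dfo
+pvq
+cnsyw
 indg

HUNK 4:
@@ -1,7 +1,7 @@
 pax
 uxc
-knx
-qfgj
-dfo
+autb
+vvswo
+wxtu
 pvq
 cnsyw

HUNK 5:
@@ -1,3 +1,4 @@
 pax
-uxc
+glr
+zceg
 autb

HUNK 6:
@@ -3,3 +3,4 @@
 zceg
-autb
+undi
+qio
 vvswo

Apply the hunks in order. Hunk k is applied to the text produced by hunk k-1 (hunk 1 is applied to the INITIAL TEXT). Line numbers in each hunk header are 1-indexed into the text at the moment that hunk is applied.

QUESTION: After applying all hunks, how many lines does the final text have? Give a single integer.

Hunk 1: at line 2 remove [zddge,weax,dxdbx] add [sdgg] -> 6 lines: pax uxc irze sdgg ipfjj indg
Hunk 2: at line 1 remove [irze,sdgg] add [knx,qfgj] -> 6 lines: pax uxc knx qfgj ipfjj indg
Hunk 3: at line 4 remove [ipfjj] add [dfo,pvq,cnsyw] -> 8 lines: pax uxc knx qfgj dfo pvq cnsyw indg
Hunk 4: at line 1 remove [knx,qfgj,dfo] add [autb,vvswo,wxtu] -> 8 lines: pax uxc autb vvswo wxtu pvq cnsyw indg
Hunk 5: at line 1 remove [uxc] add [glr,zceg] -> 9 lines: pax glr zceg autb vvswo wxtu pvq cnsyw indg
Hunk 6: at line 3 remove [autb] add [undi,qio] -> 10 lines: pax glr zceg undi qio vvswo wxtu pvq cnsyw indg
Final line count: 10

Answer: 10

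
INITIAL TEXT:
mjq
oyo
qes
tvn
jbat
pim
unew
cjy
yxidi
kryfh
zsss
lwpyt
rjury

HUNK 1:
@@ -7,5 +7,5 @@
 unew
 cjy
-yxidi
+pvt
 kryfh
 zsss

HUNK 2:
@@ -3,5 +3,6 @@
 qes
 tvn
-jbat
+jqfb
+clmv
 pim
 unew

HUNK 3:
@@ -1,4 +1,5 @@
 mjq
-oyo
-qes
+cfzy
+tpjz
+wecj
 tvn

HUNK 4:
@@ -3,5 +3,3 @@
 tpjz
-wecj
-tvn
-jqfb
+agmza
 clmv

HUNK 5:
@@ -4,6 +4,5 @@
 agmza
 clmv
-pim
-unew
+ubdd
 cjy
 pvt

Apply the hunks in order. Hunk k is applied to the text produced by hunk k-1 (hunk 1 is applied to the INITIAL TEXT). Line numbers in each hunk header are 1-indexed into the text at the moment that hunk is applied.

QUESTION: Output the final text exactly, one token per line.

Answer: mjq
cfzy
tpjz
agmza
clmv
ubdd
cjy
pvt
kryfh
zsss
lwpyt
rjury

Derivation:
Hunk 1: at line 7 remove [yxidi] add [pvt] -> 13 lines: mjq oyo qes tvn jbat pim unew cjy pvt kryfh zsss lwpyt rjury
Hunk 2: at line 3 remove [jbat] add [jqfb,clmv] -> 14 lines: mjq oyo qes tvn jqfb clmv pim unew cjy pvt kryfh zsss lwpyt rjury
Hunk 3: at line 1 remove [oyo,qes] add [cfzy,tpjz,wecj] -> 15 lines: mjq cfzy tpjz wecj tvn jqfb clmv pim unew cjy pvt kryfh zsss lwpyt rjury
Hunk 4: at line 3 remove [wecj,tvn,jqfb] add [agmza] -> 13 lines: mjq cfzy tpjz agmza clmv pim unew cjy pvt kryfh zsss lwpyt rjury
Hunk 5: at line 4 remove [pim,unew] add [ubdd] -> 12 lines: mjq cfzy tpjz agmza clmv ubdd cjy pvt kryfh zsss lwpyt rjury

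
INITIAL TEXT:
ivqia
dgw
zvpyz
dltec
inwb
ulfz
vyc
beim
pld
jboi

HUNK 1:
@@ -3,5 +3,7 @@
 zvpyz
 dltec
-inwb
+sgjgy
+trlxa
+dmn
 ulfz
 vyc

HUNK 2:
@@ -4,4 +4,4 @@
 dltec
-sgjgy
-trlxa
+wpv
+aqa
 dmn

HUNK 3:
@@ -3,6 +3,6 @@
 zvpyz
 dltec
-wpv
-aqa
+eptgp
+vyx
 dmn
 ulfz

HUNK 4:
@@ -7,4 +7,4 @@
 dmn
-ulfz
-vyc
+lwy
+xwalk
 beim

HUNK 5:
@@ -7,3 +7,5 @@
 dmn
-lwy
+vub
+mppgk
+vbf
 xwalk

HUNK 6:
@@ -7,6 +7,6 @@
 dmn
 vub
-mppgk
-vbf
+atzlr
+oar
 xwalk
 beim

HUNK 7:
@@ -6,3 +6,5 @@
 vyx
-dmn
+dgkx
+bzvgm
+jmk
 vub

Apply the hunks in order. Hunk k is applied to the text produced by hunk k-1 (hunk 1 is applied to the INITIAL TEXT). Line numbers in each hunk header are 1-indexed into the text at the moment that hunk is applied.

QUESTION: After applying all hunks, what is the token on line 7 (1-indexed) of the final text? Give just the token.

Hunk 1: at line 3 remove [inwb] add [sgjgy,trlxa,dmn] -> 12 lines: ivqia dgw zvpyz dltec sgjgy trlxa dmn ulfz vyc beim pld jboi
Hunk 2: at line 4 remove [sgjgy,trlxa] add [wpv,aqa] -> 12 lines: ivqia dgw zvpyz dltec wpv aqa dmn ulfz vyc beim pld jboi
Hunk 3: at line 3 remove [wpv,aqa] add [eptgp,vyx] -> 12 lines: ivqia dgw zvpyz dltec eptgp vyx dmn ulfz vyc beim pld jboi
Hunk 4: at line 7 remove [ulfz,vyc] add [lwy,xwalk] -> 12 lines: ivqia dgw zvpyz dltec eptgp vyx dmn lwy xwalk beim pld jboi
Hunk 5: at line 7 remove [lwy] add [vub,mppgk,vbf] -> 14 lines: ivqia dgw zvpyz dltec eptgp vyx dmn vub mppgk vbf xwalk beim pld jboi
Hunk 6: at line 7 remove [mppgk,vbf] add [atzlr,oar] -> 14 lines: ivqia dgw zvpyz dltec eptgp vyx dmn vub atzlr oar xwalk beim pld jboi
Hunk 7: at line 6 remove [dmn] add [dgkx,bzvgm,jmk] -> 16 lines: ivqia dgw zvpyz dltec eptgp vyx dgkx bzvgm jmk vub atzlr oar xwalk beim pld jboi
Final line 7: dgkx

Answer: dgkx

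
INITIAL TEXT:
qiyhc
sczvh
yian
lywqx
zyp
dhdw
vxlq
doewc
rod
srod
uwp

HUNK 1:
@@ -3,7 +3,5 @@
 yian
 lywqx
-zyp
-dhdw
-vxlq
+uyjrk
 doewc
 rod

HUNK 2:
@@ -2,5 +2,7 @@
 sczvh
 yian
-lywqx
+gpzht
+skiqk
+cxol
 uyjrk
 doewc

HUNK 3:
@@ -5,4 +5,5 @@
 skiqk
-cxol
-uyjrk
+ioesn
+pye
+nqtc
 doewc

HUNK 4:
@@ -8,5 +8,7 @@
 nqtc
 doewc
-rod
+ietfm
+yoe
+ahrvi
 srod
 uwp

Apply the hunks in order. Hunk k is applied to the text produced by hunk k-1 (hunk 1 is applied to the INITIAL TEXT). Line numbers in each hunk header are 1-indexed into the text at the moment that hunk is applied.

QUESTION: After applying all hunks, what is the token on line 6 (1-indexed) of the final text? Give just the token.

Answer: ioesn

Derivation:
Hunk 1: at line 3 remove [zyp,dhdw,vxlq] add [uyjrk] -> 9 lines: qiyhc sczvh yian lywqx uyjrk doewc rod srod uwp
Hunk 2: at line 2 remove [lywqx] add [gpzht,skiqk,cxol] -> 11 lines: qiyhc sczvh yian gpzht skiqk cxol uyjrk doewc rod srod uwp
Hunk 3: at line 5 remove [cxol,uyjrk] add [ioesn,pye,nqtc] -> 12 lines: qiyhc sczvh yian gpzht skiqk ioesn pye nqtc doewc rod srod uwp
Hunk 4: at line 8 remove [rod] add [ietfm,yoe,ahrvi] -> 14 lines: qiyhc sczvh yian gpzht skiqk ioesn pye nqtc doewc ietfm yoe ahrvi srod uwp
Final line 6: ioesn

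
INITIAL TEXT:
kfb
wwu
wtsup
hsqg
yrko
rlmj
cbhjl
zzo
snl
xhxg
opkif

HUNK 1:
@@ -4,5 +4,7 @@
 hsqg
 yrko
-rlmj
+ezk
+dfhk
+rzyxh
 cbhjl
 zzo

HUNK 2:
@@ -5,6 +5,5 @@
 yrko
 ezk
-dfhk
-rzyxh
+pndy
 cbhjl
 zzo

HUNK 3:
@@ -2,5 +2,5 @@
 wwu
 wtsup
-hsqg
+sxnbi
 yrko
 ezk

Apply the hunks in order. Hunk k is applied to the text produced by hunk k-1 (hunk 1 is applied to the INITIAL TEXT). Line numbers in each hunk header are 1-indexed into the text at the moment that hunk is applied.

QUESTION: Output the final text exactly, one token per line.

Hunk 1: at line 4 remove [rlmj] add [ezk,dfhk,rzyxh] -> 13 lines: kfb wwu wtsup hsqg yrko ezk dfhk rzyxh cbhjl zzo snl xhxg opkif
Hunk 2: at line 5 remove [dfhk,rzyxh] add [pndy] -> 12 lines: kfb wwu wtsup hsqg yrko ezk pndy cbhjl zzo snl xhxg opkif
Hunk 3: at line 2 remove [hsqg] add [sxnbi] -> 12 lines: kfb wwu wtsup sxnbi yrko ezk pndy cbhjl zzo snl xhxg opkif

Answer: kfb
wwu
wtsup
sxnbi
yrko
ezk
pndy
cbhjl
zzo
snl
xhxg
opkif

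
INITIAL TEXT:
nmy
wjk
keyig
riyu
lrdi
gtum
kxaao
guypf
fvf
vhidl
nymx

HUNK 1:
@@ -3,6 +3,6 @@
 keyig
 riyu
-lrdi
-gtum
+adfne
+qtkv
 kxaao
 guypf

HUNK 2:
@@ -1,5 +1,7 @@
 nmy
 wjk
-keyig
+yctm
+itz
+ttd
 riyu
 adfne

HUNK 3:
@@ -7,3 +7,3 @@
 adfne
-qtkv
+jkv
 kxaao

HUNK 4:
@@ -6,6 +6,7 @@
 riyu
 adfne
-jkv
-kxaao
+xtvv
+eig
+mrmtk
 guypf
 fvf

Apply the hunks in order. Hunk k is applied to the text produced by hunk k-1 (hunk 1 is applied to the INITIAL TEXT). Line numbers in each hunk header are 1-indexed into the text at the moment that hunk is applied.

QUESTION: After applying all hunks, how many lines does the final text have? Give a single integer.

Answer: 14

Derivation:
Hunk 1: at line 3 remove [lrdi,gtum] add [adfne,qtkv] -> 11 lines: nmy wjk keyig riyu adfne qtkv kxaao guypf fvf vhidl nymx
Hunk 2: at line 1 remove [keyig] add [yctm,itz,ttd] -> 13 lines: nmy wjk yctm itz ttd riyu adfne qtkv kxaao guypf fvf vhidl nymx
Hunk 3: at line 7 remove [qtkv] add [jkv] -> 13 lines: nmy wjk yctm itz ttd riyu adfne jkv kxaao guypf fvf vhidl nymx
Hunk 4: at line 6 remove [jkv,kxaao] add [xtvv,eig,mrmtk] -> 14 lines: nmy wjk yctm itz ttd riyu adfne xtvv eig mrmtk guypf fvf vhidl nymx
Final line count: 14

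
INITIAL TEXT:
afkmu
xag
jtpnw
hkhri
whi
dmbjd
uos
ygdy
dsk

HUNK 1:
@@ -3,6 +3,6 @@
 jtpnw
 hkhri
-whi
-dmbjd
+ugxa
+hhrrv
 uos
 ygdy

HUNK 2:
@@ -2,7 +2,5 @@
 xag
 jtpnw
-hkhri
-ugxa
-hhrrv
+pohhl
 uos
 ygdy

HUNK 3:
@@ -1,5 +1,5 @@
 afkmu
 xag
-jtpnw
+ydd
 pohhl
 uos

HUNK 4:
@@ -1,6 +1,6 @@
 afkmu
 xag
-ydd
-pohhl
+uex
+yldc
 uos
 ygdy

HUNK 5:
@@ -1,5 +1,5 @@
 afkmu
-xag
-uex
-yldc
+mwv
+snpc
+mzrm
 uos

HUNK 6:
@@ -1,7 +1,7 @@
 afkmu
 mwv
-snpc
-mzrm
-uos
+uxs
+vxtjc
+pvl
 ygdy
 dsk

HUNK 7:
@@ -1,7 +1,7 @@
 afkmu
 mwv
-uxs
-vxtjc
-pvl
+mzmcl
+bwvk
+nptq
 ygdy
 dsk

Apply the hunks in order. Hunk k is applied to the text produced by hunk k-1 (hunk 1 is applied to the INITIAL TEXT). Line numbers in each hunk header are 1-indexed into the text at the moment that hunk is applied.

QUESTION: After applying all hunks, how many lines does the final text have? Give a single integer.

Hunk 1: at line 3 remove [whi,dmbjd] add [ugxa,hhrrv] -> 9 lines: afkmu xag jtpnw hkhri ugxa hhrrv uos ygdy dsk
Hunk 2: at line 2 remove [hkhri,ugxa,hhrrv] add [pohhl] -> 7 lines: afkmu xag jtpnw pohhl uos ygdy dsk
Hunk 3: at line 1 remove [jtpnw] add [ydd] -> 7 lines: afkmu xag ydd pohhl uos ygdy dsk
Hunk 4: at line 1 remove [ydd,pohhl] add [uex,yldc] -> 7 lines: afkmu xag uex yldc uos ygdy dsk
Hunk 5: at line 1 remove [xag,uex,yldc] add [mwv,snpc,mzrm] -> 7 lines: afkmu mwv snpc mzrm uos ygdy dsk
Hunk 6: at line 1 remove [snpc,mzrm,uos] add [uxs,vxtjc,pvl] -> 7 lines: afkmu mwv uxs vxtjc pvl ygdy dsk
Hunk 7: at line 1 remove [uxs,vxtjc,pvl] add [mzmcl,bwvk,nptq] -> 7 lines: afkmu mwv mzmcl bwvk nptq ygdy dsk
Final line count: 7

Answer: 7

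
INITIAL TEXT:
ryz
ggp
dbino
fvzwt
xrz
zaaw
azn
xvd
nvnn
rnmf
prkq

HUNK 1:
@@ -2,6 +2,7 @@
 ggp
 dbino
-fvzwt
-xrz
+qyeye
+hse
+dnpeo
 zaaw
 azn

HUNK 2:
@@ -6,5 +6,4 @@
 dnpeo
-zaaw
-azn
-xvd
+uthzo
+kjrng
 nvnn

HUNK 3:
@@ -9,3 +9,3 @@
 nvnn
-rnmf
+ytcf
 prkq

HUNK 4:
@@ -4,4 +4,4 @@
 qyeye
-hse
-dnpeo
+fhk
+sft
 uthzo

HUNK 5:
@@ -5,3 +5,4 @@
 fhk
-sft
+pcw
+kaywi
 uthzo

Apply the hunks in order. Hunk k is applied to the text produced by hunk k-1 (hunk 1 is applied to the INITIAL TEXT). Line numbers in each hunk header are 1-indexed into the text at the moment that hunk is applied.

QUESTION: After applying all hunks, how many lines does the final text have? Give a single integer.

Hunk 1: at line 2 remove [fvzwt,xrz] add [qyeye,hse,dnpeo] -> 12 lines: ryz ggp dbino qyeye hse dnpeo zaaw azn xvd nvnn rnmf prkq
Hunk 2: at line 6 remove [zaaw,azn,xvd] add [uthzo,kjrng] -> 11 lines: ryz ggp dbino qyeye hse dnpeo uthzo kjrng nvnn rnmf prkq
Hunk 3: at line 9 remove [rnmf] add [ytcf] -> 11 lines: ryz ggp dbino qyeye hse dnpeo uthzo kjrng nvnn ytcf prkq
Hunk 4: at line 4 remove [hse,dnpeo] add [fhk,sft] -> 11 lines: ryz ggp dbino qyeye fhk sft uthzo kjrng nvnn ytcf prkq
Hunk 5: at line 5 remove [sft] add [pcw,kaywi] -> 12 lines: ryz ggp dbino qyeye fhk pcw kaywi uthzo kjrng nvnn ytcf prkq
Final line count: 12

Answer: 12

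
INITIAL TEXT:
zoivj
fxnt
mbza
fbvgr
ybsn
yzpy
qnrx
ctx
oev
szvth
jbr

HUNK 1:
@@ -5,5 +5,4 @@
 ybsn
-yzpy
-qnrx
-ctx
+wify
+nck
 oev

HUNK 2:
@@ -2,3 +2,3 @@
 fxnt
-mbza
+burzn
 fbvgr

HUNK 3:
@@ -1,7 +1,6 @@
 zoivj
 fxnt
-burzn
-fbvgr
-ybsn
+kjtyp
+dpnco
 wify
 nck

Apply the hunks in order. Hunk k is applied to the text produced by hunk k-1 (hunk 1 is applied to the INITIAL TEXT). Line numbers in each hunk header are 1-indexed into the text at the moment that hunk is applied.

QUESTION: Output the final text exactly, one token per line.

Answer: zoivj
fxnt
kjtyp
dpnco
wify
nck
oev
szvth
jbr

Derivation:
Hunk 1: at line 5 remove [yzpy,qnrx,ctx] add [wify,nck] -> 10 lines: zoivj fxnt mbza fbvgr ybsn wify nck oev szvth jbr
Hunk 2: at line 2 remove [mbza] add [burzn] -> 10 lines: zoivj fxnt burzn fbvgr ybsn wify nck oev szvth jbr
Hunk 3: at line 1 remove [burzn,fbvgr,ybsn] add [kjtyp,dpnco] -> 9 lines: zoivj fxnt kjtyp dpnco wify nck oev szvth jbr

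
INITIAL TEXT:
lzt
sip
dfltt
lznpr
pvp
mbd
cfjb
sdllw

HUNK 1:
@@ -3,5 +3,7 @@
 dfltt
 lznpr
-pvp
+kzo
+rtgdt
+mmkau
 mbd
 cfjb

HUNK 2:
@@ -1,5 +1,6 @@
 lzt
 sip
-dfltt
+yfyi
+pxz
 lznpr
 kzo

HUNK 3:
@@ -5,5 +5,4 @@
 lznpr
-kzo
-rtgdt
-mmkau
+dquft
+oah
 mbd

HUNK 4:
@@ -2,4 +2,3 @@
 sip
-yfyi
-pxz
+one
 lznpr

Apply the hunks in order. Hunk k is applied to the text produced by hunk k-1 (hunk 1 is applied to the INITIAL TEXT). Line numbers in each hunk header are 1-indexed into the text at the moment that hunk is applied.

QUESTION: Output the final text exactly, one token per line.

Answer: lzt
sip
one
lznpr
dquft
oah
mbd
cfjb
sdllw

Derivation:
Hunk 1: at line 3 remove [pvp] add [kzo,rtgdt,mmkau] -> 10 lines: lzt sip dfltt lznpr kzo rtgdt mmkau mbd cfjb sdllw
Hunk 2: at line 1 remove [dfltt] add [yfyi,pxz] -> 11 lines: lzt sip yfyi pxz lznpr kzo rtgdt mmkau mbd cfjb sdllw
Hunk 3: at line 5 remove [kzo,rtgdt,mmkau] add [dquft,oah] -> 10 lines: lzt sip yfyi pxz lznpr dquft oah mbd cfjb sdllw
Hunk 4: at line 2 remove [yfyi,pxz] add [one] -> 9 lines: lzt sip one lznpr dquft oah mbd cfjb sdllw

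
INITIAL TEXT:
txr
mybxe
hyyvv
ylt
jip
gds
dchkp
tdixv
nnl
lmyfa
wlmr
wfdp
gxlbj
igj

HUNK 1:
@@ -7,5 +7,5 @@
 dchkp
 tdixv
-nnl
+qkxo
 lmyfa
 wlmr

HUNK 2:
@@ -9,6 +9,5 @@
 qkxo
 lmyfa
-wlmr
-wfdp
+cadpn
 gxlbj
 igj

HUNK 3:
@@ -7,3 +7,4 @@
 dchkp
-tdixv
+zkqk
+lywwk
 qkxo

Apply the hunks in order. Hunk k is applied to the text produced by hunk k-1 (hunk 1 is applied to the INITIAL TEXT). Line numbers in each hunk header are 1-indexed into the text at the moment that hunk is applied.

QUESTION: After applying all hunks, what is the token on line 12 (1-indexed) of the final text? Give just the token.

Hunk 1: at line 7 remove [nnl] add [qkxo] -> 14 lines: txr mybxe hyyvv ylt jip gds dchkp tdixv qkxo lmyfa wlmr wfdp gxlbj igj
Hunk 2: at line 9 remove [wlmr,wfdp] add [cadpn] -> 13 lines: txr mybxe hyyvv ylt jip gds dchkp tdixv qkxo lmyfa cadpn gxlbj igj
Hunk 3: at line 7 remove [tdixv] add [zkqk,lywwk] -> 14 lines: txr mybxe hyyvv ylt jip gds dchkp zkqk lywwk qkxo lmyfa cadpn gxlbj igj
Final line 12: cadpn

Answer: cadpn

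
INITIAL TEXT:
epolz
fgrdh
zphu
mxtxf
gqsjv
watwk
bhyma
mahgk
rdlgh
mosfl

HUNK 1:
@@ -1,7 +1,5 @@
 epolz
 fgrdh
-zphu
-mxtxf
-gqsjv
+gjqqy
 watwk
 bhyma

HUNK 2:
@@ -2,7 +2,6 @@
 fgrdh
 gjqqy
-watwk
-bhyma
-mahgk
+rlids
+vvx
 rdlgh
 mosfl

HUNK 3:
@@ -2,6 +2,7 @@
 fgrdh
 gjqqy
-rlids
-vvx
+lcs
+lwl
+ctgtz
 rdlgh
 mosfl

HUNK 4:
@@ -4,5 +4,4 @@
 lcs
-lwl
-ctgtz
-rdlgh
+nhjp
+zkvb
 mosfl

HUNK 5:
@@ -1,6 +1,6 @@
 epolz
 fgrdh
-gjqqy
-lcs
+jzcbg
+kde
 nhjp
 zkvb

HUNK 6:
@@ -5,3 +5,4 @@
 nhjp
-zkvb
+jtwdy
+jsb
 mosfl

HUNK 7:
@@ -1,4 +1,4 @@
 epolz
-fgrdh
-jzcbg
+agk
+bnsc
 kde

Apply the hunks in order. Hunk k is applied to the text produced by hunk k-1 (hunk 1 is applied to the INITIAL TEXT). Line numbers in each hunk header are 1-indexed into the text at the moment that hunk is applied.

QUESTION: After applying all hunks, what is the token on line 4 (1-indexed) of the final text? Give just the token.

Answer: kde

Derivation:
Hunk 1: at line 1 remove [zphu,mxtxf,gqsjv] add [gjqqy] -> 8 lines: epolz fgrdh gjqqy watwk bhyma mahgk rdlgh mosfl
Hunk 2: at line 2 remove [watwk,bhyma,mahgk] add [rlids,vvx] -> 7 lines: epolz fgrdh gjqqy rlids vvx rdlgh mosfl
Hunk 3: at line 2 remove [rlids,vvx] add [lcs,lwl,ctgtz] -> 8 lines: epolz fgrdh gjqqy lcs lwl ctgtz rdlgh mosfl
Hunk 4: at line 4 remove [lwl,ctgtz,rdlgh] add [nhjp,zkvb] -> 7 lines: epolz fgrdh gjqqy lcs nhjp zkvb mosfl
Hunk 5: at line 1 remove [gjqqy,lcs] add [jzcbg,kde] -> 7 lines: epolz fgrdh jzcbg kde nhjp zkvb mosfl
Hunk 6: at line 5 remove [zkvb] add [jtwdy,jsb] -> 8 lines: epolz fgrdh jzcbg kde nhjp jtwdy jsb mosfl
Hunk 7: at line 1 remove [fgrdh,jzcbg] add [agk,bnsc] -> 8 lines: epolz agk bnsc kde nhjp jtwdy jsb mosfl
Final line 4: kde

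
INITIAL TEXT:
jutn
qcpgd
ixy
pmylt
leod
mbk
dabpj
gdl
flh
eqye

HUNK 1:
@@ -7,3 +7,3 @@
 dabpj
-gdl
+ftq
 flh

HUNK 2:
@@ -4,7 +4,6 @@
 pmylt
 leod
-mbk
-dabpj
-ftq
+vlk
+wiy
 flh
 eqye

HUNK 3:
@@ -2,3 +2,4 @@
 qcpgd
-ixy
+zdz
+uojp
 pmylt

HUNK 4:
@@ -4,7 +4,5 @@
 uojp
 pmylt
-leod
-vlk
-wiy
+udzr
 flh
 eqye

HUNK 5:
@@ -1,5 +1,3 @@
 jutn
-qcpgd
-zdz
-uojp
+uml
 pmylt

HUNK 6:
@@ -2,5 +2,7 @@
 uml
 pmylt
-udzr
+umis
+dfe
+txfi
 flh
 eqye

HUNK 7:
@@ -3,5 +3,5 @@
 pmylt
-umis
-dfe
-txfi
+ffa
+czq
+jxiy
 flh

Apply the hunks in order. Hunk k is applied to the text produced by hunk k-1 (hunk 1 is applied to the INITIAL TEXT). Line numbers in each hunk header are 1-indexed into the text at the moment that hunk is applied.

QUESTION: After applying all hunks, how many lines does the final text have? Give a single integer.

Hunk 1: at line 7 remove [gdl] add [ftq] -> 10 lines: jutn qcpgd ixy pmylt leod mbk dabpj ftq flh eqye
Hunk 2: at line 4 remove [mbk,dabpj,ftq] add [vlk,wiy] -> 9 lines: jutn qcpgd ixy pmylt leod vlk wiy flh eqye
Hunk 3: at line 2 remove [ixy] add [zdz,uojp] -> 10 lines: jutn qcpgd zdz uojp pmylt leod vlk wiy flh eqye
Hunk 4: at line 4 remove [leod,vlk,wiy] add [udzr] -> 8 lines: jutn qcpgd zdz uojp pmylt udzr flh eqye
Hunk 5: at line 1 remove [qcpgd,zdz,uojp] add [uml] -> 6 lines: jutn uml pmylt udzr flh eqye
Hunk 6: at line 2 remove [udzr] add [umis,dfe,txfi] -> 8 lines: jutn uml pmylt umis dfe txfi flh eqye
Hunk 7: at line 3 remove [umis,dfe,txfi] add [ffa,czq,jxiy] -> 8 lines: jutn uml pmylt ffa czq jxiy flh eqye
Final line count: 8

Answer: 8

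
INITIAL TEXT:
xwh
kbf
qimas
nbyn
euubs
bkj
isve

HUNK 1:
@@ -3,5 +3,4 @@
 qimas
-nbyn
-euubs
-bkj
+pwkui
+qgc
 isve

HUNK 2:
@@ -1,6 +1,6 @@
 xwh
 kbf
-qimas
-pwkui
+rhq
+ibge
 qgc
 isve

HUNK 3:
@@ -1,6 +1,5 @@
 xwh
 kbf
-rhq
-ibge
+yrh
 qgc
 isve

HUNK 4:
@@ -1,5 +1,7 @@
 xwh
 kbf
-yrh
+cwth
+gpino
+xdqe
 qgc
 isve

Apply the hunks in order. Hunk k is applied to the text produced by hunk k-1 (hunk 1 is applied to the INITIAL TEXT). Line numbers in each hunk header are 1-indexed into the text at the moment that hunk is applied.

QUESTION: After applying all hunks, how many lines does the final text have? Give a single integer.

Hunk 1: at line 3 remove [nbyn,euubs,bkj] add [pwkui,qgc] -> 6 lines: xwh kbf qimas pwkui qgc isve
Hunk 2: at line 1 remove [qimas,pwkui] add [rhq,ibge] -> 6 lines: xwh kbf rhq ibge qgc isve
Hunk 3: at line 1 remove [rhq,ibge] add [yrh] -> 5 lines: xwh kbf yrh qgc isve
Hunk 4: at line 1 remove [yrh] add [cwth,gpino,xdqe] -> 7 lines: xwh kbf cwth gpino xdqe qgc isve
Final line count: 7

Answer: 7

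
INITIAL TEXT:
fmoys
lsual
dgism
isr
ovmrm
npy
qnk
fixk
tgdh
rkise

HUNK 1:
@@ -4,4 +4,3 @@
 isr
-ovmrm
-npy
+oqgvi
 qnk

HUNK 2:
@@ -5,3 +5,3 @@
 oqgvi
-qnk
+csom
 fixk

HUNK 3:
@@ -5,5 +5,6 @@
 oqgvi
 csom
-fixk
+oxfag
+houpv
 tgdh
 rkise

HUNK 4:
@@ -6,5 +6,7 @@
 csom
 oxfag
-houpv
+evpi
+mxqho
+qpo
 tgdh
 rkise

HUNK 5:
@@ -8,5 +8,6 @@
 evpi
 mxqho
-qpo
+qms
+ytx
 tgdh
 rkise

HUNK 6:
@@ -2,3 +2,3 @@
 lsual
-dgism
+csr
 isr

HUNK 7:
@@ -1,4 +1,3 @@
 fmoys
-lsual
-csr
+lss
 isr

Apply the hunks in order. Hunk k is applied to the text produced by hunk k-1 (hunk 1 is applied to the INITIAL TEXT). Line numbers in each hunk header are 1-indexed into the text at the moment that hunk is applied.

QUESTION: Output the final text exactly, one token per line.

Answer: fmoys
lss
isr
oqgvi
csom
oxfag
evpi
mxqho
qms
ytx
tgdh
rkise

Derivation:
Hunk 1: at line 4 remove [ovmrm,npy] add [oqgvi] -> 9 lines: fmoys lsual dgism isr oqgvi qnk fixk tgdh rkise
Hunk 2: at line 5 remove [qnk] add [csom] -> 9 lines: fmoys lsual dgism isr oqgvi csom fixk tgdh rkise
Hunk 3: at line 5 remove [fixk] add [oxfag,houpv] -> 10 lines: fmoys lsual dgism isr oqgvi csom oxfag houpv tgdh rkise
Hunk 4: at line 6 remove [houpv] add [evpi,mxqho,qpo] -> 12 lines: fmoys lsual dgism isr oqgvi csom oxfag evpi mxqho qpo tgdh rkise
Hunk 5: at line 8 remove [qpo] add [qms,ytx] -> 13 lines: fmoys lsual dgism isr oqgvi csom oxfag evpi mxqho qms ytx tgdh rkise
Hunk 6: at line 2 remove [dgism] add [csr] -> 13 lines: fmoys lsual csr isr oqgvi csom oxfag evpi mxqho qms ytx tgdh rkise
Hunk 7: at line 1 remove [lsual,csr] add [lss] -> 12 lines: fmoys lss isr oqgvi csom oxfag evpi mxqho qms ytx tgdh rkise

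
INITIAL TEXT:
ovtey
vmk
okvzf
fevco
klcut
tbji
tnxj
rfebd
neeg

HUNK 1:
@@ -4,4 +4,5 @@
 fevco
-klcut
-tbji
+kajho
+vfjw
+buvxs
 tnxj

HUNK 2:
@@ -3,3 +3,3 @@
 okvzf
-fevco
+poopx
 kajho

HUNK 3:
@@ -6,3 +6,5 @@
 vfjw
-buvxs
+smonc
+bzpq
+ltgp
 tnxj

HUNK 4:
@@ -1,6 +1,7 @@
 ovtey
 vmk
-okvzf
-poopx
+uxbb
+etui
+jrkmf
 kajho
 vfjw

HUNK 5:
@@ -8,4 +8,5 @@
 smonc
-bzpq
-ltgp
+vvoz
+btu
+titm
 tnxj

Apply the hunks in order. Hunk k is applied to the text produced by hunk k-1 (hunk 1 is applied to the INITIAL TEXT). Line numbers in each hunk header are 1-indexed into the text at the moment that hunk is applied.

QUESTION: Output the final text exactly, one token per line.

Answer: ovtey
vmk
uxbb
etui
jrkmf
kajho
vfjw
smonc
vvoz
btu
titm
tnxj
rfebd
neeg

Derivation:
Hunk 1: at line 4 remove [klcut,tbji] add [kajho,vfjw,buvxs] -> 10 lines: ovtey vmk okvzf fevco kajho vfjw buvxs tnxj rfebd neeg
Hunk 2: at line 3 remove [fevco] add [poopx] -> 10 lines: ovtey vmk okvzf poopx kajho vfjw buvxs tnxj rfebd neeg
Hunk 3: at line 6 remove [buvxs] add [smonc,bzpq,ltgp] -> 12 lines: ovtey vmk okvzf poopx kajho vfjw smonc bzpq ltgp tnxj rfebd neeg
Hunk 4: at line 1 remove [okvzf,poopx] add [uxbb,etui,jrkmf] -> 13 lines: ovtey vmk uxbb etui jrkmf kajho vfjw smonc bzpq ltgp tnxj rfebd neeg
Hunk 5: at line 8 remove [bzpq,ltgp] add [vvoz,btu,titm] -> 14 lines: ovtey vmk uxbb etui jrkmf kajho vfjw smonc vvoz btu titm tnxj rfebd neeg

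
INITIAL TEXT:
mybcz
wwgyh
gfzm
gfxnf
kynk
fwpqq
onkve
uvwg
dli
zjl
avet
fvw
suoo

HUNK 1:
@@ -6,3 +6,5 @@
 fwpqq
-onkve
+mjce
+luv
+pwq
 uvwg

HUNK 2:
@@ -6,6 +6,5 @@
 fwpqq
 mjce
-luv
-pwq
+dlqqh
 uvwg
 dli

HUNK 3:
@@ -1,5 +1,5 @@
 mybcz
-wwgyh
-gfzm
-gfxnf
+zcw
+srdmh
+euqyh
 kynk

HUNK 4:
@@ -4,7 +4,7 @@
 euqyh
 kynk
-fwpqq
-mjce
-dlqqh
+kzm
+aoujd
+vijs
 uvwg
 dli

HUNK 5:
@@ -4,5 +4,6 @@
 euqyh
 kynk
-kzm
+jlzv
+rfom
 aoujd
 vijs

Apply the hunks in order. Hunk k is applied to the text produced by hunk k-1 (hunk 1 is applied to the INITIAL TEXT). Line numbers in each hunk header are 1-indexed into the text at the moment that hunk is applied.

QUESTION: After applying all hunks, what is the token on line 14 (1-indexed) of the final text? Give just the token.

Answer: fvw

Derivation:
Hunk 1: at line 6 remove [onkve] add [mjce,luv,pwq] -> 15 lines: mybcz wwgyh gfzm gfxnf kynk fwpqq mjce luv pwq uvwg dli zjl avet fvw suoo
Hunk 2: at line 6 remove [luv,pwq] add [dlqqh] -> 14 lines: mybcz wwgyh gfzm gfxnf kynk fwpqq mjce dlqqh uvwg dli zjl avet fvw suoo
Hunk 3: at line 1 remove [wwgyh,gfzm,gfxnf] add [zcw,srdmh,euqyh] -> 14 lines: mybcz zcw srdmh euqyh kynk fwpqq mjce dlqqh uvwg dli zjl avet fvw suoo
Hunk 4: at line 4 remove [fwpqq,mjce,dlqqh] add [kzm,aoujd,vijs] -> 14 lines: mybcz zcw srdmh euqyh kynk kzm aoujd vijs uvwg dli zjl avet fvw suoo
Hunk 5: at line 4 remove [kzm] add [jlzv,rfom] -> 15 lines: mybcz zcw srdmh euqyh kynk jlzv rfom aoujd vijs uvwg dli zjl avet fvw suoo
Final line 14: fvw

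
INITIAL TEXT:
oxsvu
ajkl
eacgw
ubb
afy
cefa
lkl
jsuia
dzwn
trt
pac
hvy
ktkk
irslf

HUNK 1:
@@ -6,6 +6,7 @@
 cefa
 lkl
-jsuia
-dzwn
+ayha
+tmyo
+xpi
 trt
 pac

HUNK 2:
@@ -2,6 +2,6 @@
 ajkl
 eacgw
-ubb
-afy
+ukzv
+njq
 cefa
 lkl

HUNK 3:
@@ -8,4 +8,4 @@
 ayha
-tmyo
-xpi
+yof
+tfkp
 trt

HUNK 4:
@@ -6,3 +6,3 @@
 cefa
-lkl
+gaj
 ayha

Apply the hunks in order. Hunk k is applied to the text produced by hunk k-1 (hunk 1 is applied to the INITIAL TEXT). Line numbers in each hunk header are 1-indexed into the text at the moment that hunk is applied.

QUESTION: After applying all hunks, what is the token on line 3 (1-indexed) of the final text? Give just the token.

Hunk 1: at line 6 remove [jsuia,dzwn] add [ayha,tmyo,xpi] -> 15 lines: oxsvu ajkl eacgw ubb afy cefa lkl ayha tmyo xpi trt pac hvy ktkk irslf
Hunk 2: at line 2 remove [ubb,afy] add [ukzv,njq] -> 15 lines: oxsvu ajkl eacgw ukzv njq cefa lkl ayha tmyo xpi trt pac hvy ktkk irslf
Hunk 3: at line 8 remove [tmyo,xpi] add [yof,tfkp] -> 15 lines: oxsvu ajkl eacgw ukzv njq cefa lkl ayha yof tfkp trt pac hvy ktkk irslf
Hunk 4: at line 6 remove [lkl] add [gaj] -> 15 lines: oxsvu ajkl eacgw ukzv njq cefa gaj ayha yof tfkp trt pac hvy ktkk irslf
Final line 3: eacgw

Answer: eacgw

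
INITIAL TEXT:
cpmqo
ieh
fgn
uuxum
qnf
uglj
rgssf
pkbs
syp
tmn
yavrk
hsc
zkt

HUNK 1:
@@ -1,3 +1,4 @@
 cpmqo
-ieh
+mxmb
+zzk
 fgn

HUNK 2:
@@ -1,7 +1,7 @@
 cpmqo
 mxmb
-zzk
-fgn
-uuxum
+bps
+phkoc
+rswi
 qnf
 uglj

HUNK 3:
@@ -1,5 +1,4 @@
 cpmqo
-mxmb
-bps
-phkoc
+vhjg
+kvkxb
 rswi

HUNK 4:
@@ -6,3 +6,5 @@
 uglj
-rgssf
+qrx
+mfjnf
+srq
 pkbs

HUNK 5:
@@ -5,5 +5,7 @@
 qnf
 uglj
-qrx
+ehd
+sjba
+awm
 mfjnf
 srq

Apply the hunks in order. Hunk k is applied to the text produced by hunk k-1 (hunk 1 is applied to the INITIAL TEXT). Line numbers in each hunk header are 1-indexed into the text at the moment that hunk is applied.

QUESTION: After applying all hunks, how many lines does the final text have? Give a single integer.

Hunk 1: at line 1 remove [ieh] add [mxmb,zzk] -> 14 lines: cpmqo mxmb zzk fgn uuxum qnf uglj rgssf pkbs syp tmn yavrk hsc zkt
Hunk 2: at line 1 remove [zzk,fgn,uuxum] add [bps,phkoc,rswi] -> 14 lines: cpmqo mxmb bps phkoc rswi qnf uglj rgssf pkbs syp tmn yavrk hsc zkt
Hunk 3: at line 1 remove [mxmb,bps,phkoc] add [vhjg,kvkxb] -> 13 lines: cpmqo vhjg kvkxb rswi qnf uglj rgssf pkbs syp tmn yavrk hsc zkt
Hunk 4: at line 6 remove [rgssf] add [qrx,mfjnf,srq] -> 15 lines: cpmqo vhjg kvkxb rswi qnf uglj qrx mfjnf srq pkbs syp tmn yavrk hsc zkt
Hunk 5: at line 5 remove [qrx] add [ehd,sjba,awm] -> 17 lines: cpmqo vhjg kvkxb rswi qnf uglj ehd sjba awm mfjnf srq pkbs syp tmn yavrk hsc zkt
Final line count: 17

Answer: 17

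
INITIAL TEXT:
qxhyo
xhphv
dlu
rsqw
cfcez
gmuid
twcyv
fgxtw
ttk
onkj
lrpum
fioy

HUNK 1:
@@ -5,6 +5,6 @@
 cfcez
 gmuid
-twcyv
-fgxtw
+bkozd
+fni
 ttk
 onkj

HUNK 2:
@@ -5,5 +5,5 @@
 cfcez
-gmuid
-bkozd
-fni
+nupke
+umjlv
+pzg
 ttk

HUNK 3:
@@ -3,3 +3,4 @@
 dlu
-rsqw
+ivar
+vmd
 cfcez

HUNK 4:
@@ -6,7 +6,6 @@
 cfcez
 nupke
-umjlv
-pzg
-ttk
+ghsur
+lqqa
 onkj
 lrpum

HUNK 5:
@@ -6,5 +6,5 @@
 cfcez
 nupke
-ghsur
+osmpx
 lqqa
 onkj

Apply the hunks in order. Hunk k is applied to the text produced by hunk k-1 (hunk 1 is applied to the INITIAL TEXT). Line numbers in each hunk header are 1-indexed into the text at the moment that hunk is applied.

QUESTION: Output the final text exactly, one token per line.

Hunk 1: at line 5 remove [twcyv,fgxtw] add [bkozd,fni] -> 12 lines: qxhyo xhphv dlu rsqw cfcez gmuid bkozd fni ttk onkj lrpum fioy
Hunk 2: at line 5 remove [gmuid,bkozd,fni] add [nupke,umjlv,pzg] -> 12 lines: qxhyo xhphv dlu rsqw cfcez nupke umjlv pzg ttk onkj lrpum fioy
Hunk 3: at line 3 remove [rsqw] add [ivar,vmd] -> 13 lines: qxhyo xhphv dlu ivar vmd cfcez nupke umjlv pzg ttk onkj lrpum fioy
Hunk 4: at line 6 remove [umjlv,pzg,ttk] add [ghsur,lqqa] -> 12 lines: qxhyo xhphv dlu ivar vmd cfcez nupke ghsur lqqa onkj lrpum fioy
Hunk 5: at line 6 remove [ghsur] add [osmpx] -> 12 lines: qxhyo xhphv dlu ivar vmd cfcez nupke osmpx lqqa onkj lrpum fioy

Answer: qxhyo
xhphv
dlu
ivar
vmd
cfcez
nupke
osmpx
lqqa
onkj
lrpum
fioy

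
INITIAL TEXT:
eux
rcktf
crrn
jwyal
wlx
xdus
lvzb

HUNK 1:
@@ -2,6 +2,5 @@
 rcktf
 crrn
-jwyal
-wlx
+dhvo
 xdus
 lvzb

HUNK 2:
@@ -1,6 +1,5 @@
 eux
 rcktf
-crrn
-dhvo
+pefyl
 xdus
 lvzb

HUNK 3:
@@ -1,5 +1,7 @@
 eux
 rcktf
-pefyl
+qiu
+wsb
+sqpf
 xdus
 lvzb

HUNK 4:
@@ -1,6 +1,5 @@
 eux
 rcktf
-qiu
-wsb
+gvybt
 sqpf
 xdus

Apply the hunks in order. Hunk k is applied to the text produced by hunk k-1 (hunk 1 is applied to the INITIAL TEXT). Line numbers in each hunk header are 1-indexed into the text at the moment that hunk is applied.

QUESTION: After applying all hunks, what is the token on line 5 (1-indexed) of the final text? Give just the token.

Hunk 1: at line 2 remove [jwyal,wlx] add [dhvo] -> 6 lines: eux rcktf crrn dhvo xdus lvzb
Hunk 2: at line 1 remove [crrn,dhvo] add [pefyl] -> 5 lines: eux rcktf pefyl xdus lvzb
Hunk 3: at line 1 remove [pefyl] add [qiu,wsb,sqpf] -> 7 lines: eux rcktf qiu wsb sqpf xdus lvzb
Hunk 4: at line 1 remove [qiu,wsb] add [gvybt] -> 6 lines: eux rcktf gvybt sqpf xdus lvzb
Final line 5: xdus

Answer: xdus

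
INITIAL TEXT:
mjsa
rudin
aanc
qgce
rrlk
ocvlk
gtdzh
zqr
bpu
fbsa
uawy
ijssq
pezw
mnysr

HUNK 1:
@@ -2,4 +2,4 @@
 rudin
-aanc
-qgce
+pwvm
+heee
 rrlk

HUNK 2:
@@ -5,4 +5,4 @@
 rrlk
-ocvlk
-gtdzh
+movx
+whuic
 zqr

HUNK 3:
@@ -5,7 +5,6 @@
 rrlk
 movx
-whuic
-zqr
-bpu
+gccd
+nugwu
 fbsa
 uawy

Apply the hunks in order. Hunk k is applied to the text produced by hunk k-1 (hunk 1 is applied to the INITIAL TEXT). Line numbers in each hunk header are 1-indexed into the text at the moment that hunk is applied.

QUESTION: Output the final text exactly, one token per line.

Hunk 1: at line 2 remove [aanc,qgce] add [pwvm,heee] -> 14 lines: mjsa rudin pwvm heee rrlk ocvlk gtdzh zqr bpu fbsa uawy ijssq pezw mnysr
Hunk 2: at line 5 remove [ocvlk,gtdzh] add [movx,whuic] -> 14 lines: mjsa rudin pwvm heee rrlk movx whuic zqr bpu fbsa uawy ijssq pezw mnysr
Hunk 3: at line 5 remove [whuic,zqr,bpu] add [gccd,nugwu] -> 13 lines: mjsa rudin pwvm heee rrlk movx gccd nugwu fbsa uawy ijssq pezw mnysr

Answer: mjsa
rudin
pwvm
heee
rrlk
movx
gccd
nugwu
fbsa
uawy
ijssq
pezw
mnysr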